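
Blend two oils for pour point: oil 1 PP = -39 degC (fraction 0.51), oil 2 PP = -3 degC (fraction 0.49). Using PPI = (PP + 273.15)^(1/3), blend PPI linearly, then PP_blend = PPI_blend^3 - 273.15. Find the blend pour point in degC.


PPI_1 = (-39 + 273.15)^(1/3) = 6.163557
PPI_2 = (-3 + 273.15)^(1/3) = 6.464501
PPI_blend = 0.51 * 6.163557 + 0.49 * 6.464501 = 6.31102
PP_blend = 6.31102^3 - 273.15 = 251.3614 - 273.15 = -21.79

-21.79 degC


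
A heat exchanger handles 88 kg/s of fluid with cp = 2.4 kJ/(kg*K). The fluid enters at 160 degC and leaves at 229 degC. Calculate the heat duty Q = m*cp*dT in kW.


Q = m_dot * cp * delta_T
delta_T = 229 - 160 = 69 K
Q = 88 * 2.4 * 69
= 211.2 * 69
= 14572.8 kW

14572.8 kW


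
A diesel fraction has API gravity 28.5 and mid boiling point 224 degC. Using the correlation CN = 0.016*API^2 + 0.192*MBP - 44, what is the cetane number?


CN = 0.016 * 28.5^2 + 0.192 * 224 - 44
CN = 12.996 + 43.008 - 44 = 12.004

12.004


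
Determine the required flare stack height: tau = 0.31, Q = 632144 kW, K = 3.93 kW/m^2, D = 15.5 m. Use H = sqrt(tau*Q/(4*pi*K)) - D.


tau*Q/(4*pi*K) = 0.31 * 632144 / (4 * pi * 3.93) = 3968.03
sqrt(3968.03) = 62.9923
H = 62.9923 - 15.5 = 47.49

47.49 m


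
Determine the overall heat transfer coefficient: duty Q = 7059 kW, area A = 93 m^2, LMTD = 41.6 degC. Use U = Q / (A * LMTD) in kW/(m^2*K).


From Q = U*A*LMTD, U = Q / (A * LMTD)
U = 7059 / (93 * 41.6) = 7059 / 3868.8 = 1.825

1.825 kW/(m^2*K)


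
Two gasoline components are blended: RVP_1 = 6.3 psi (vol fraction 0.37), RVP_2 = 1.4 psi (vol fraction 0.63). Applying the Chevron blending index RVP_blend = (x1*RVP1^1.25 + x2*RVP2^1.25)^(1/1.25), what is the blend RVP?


Chevron index: RVP_blend = (sum xi*RVPi^1.25)^(1/1.25)
RVP^1.25 terms: 0.37 * 6.3^1.25 + 0.63 * 1.4^1.25 = 4.65239
RVP_blend = 4.65239^(1/1.25) = 3.421

3.421 psi


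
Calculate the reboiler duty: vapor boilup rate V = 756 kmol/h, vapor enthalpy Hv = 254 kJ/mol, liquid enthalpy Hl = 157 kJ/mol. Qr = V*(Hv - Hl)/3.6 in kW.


Qr = 756 * (254 - 157) / 3.6 = 756 * 97 / 3.6 = 20370

20370 kW


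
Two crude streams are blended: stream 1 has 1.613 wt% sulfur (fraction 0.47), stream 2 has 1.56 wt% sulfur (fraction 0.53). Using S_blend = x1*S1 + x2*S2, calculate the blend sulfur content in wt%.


Linear sulfur blending: S_blend = x1*S1 + x2*S2
Contribution 1: 0.47 * 1.613 = 0.75811 wt%
Contribution 2: 0.53 * 1.56 = 0.8268 wt%
S_blend = 0.75811 + 0.8268 = 1.58491

1.58491 wt%


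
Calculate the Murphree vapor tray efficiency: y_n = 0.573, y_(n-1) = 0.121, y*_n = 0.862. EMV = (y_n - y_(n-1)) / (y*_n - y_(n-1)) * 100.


Murphree vapor efficiency: EMV = (y_n - y_(n-1)) / (y*_n - y_(n-1)) * 100
EMV = (0.573 - 0.121) / (0.862 - 0.121) * 100 = 0.452 / 0.741 * 100 = 61.00

61.00 %


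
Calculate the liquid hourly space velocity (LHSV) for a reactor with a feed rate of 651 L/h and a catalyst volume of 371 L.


LHSV = volumetric feed rate / catalyst volume
= 651 L/h / 371 L
= 1.755 h^-1

1.755 h^-1


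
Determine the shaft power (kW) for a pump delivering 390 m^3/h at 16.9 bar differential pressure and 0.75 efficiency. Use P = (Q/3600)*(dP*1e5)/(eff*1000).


Q = 390 / 3600 = 0.108333 m^3/s
P = 0.108333 * (16.9 * 1e5) / 0.75 / 1000 = 244.1

244.1 kW


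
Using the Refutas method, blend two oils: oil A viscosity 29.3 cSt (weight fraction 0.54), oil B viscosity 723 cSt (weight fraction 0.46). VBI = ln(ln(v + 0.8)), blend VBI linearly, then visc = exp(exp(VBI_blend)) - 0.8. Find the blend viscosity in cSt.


Refutas method: VBN_i = 14.534*ln(ln(visc_i + 0.8)) + 10.975, blended linearly by mass fraction; since VBN is linear in VBI_i = ln(ln(visc_i + 0.8)) and the fractions sum to 1, blend VBI directly: visc = exp(exp(VBI_blend)) - 0.8
VBI_1 = ln(ln(29.3 + 0.8)) = 1.22511
VBI_2 = ln(ln(723 + 0.8)) = 1.88472
VBI_blend = 0.54 * 1.22511 + 0.46 * 1.88472 = 1.52853
visc_blend = exp(exp(1.52853)) - 0.8 = 99.82

99.82 cSt


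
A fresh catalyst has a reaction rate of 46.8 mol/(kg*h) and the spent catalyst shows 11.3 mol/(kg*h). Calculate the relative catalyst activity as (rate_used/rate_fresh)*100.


Activity (%) = (rate_used / rate_fresh) * 100
rate_used = 11.3, rate_fresh = 46.8
= (11.3 / 46.8) * 100
= 0.2415 * 100 = 24.15

24.15 %


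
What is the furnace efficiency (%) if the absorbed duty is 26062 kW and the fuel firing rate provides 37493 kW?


Furnace efficiency = Q_absorbed / Q_fuel * 100
= 26062 / 37493 * 100 = 69.51

69.51 %


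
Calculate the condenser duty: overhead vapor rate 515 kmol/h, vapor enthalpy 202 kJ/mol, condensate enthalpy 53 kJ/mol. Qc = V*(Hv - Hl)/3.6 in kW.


Qc = 515 * (202 - 53) / 3.6 = 515 * 149 / 3.6 = 21320

21320 kW


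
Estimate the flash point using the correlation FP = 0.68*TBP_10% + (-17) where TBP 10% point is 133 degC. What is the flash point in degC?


FP = 0.68 * 133 + (-17) = 73.44

73.44 degC


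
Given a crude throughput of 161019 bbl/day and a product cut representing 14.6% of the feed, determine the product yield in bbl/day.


Crude throughput = 161019 bbl/day
Fraction yield = 14.6%
yield = throughput * fraction / 100
yield = 161019 * 14.6 / 100 = 23508.774

23508.774 bbl/day


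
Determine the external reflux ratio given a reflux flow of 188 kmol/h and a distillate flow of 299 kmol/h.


Reflux ratio definition: R = L / D (liquid returned / distillate withdrawn)
L = 188 kmol/h, D = 299 kmol/h
R = 188 / 299 = 0.6288

0.6288


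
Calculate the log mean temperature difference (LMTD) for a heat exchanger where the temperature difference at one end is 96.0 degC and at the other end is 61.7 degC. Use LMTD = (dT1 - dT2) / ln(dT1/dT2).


LMTD = (dT1 - dT2) / ln(dT1/dT2)
= (96.0 - 61.7) / ln(96.0 / 61.7) = 34.3 / 0.442064 = 77.59

77.59 degC


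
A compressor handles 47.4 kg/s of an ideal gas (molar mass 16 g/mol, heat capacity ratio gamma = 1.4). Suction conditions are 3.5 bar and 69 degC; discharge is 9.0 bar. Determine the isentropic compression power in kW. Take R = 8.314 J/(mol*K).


Isentropic work: W = m*(gamma/(gamma-1))*(R*T1/MW)*((P2/P1)^((gamma-1)/gamma) - 1)
T1 = 69 + 273.15 = 342.15 K
Pressure ratio = 9.0 / 3.5 = 2.57143
Exponent = (1.4 - 1)/1.4 = 0.285714
(P2/P1)^exp - 1 = 2.57143^0.285714 - 1 = 0.309763
W = 47.4 * 1.4 / 0.4 * 8.314 * 342.15 / 16 * 0.309763 = 9137

9137 kW


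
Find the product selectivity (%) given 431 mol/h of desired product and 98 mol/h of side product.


Selectivity = desired / (desired + undesired) * 100
Total products = 431 + 98 = 529 mol/h
S = 431 / 529 * 100
= 0.8147 * 100
= 81.47 %

81.47 %


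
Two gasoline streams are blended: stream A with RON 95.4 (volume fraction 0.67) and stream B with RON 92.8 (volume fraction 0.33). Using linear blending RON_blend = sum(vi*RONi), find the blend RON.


Linear blending: RON_blend = sum(vi * RONi)
Contribution 1: 0.67 * 95.4 = 63.918
Contribution 2: 0.33 * 92.8 = 30.624
RON_blend = 63.918 + 30.624 = 94.542

94.542


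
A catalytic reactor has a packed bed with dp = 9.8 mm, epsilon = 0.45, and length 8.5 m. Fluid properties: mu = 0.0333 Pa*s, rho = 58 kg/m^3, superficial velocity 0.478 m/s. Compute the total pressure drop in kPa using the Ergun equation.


dp = 9.8 mm = 0.0098 m
Viscous term = 150*0.0333*0.478*(1-0.45)^2 / (0.0098^2*0.45^3) = 82527.6
Inertial term = 1.75*58*0.478^2*(1-0.45) / (0.0098*0.45^3) = 14283
dP/L = 82527.6 + 14283 = 96810.6 Pa/m
dP = 96810.6 * 8.5 / 1000 = 822.9 kPa

822.9 kPa


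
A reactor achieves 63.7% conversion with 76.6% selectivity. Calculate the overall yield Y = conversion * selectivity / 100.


Overall yield = conversion (%) * selectivity (%) / 100
Conversion = 63.7%, Selectivity = 76.6%
Y = 63.7 * 76.6 / 100
= 48.7942 %

48.7942 %


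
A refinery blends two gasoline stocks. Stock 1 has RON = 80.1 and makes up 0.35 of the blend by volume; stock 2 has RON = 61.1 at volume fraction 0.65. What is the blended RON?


Linear blending: RON_blend = sum(vi * RONi)
Contribution 1: 0.35 * 80.1 = 28.035
Contribution 2: 0.65 * 61.1 = 39.715
RON_blend = 28.035 + 39.715 = 67.75

67.75


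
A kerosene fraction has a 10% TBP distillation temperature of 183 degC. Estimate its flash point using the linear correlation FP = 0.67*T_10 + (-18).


FP = 0.67 * 183 + (-18) = 104.61

104.61 degC


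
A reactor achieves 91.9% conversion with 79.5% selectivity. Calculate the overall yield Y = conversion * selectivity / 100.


Overall yield = conversion (%) * selectivity (%) / 100
Conversion = 91.9%, Selectivity = 79.5%
Y = 91.9 * 79.5 / 100
= 73.0605 %

73.0605 %


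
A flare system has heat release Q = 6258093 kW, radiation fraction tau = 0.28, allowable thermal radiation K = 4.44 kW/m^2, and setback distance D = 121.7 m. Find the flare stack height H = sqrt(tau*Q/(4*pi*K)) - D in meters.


tau*Q/(4*pi*K) = 0.28 * 6258093 / (4 * pi * 4.44) = 31405.6
sqrt(31405.6) = 177.216
H = 177.216 - 121.7 = 55.52

55.52 m


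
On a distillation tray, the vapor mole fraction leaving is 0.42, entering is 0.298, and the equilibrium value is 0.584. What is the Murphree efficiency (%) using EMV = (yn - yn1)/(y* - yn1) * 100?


Murphree vapor efficiency: EMV = (y_n - y_(n-1)) / (y*_n - y_(n-1)) * 100
EMV = (0.42 - 0.298) / (0.584 - 0.298) * 100 = 0.122 / 0.286 * 100 = 42.66

42.66 %


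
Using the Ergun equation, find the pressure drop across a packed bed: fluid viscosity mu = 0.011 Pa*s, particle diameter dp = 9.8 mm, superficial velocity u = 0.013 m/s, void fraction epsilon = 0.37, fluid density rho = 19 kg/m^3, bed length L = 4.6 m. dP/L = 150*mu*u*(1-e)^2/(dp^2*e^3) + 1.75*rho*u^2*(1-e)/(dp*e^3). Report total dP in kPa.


dp = 9.8 mm = 0.0098 m
Viscous term = 150*0.011*0.013*(1-0.37)^2 / (0.0098^2*0.37^3) = 1750.05
Inertial term = 1.75*19*0.013^2*(1-0.37) / (0.0098*0.37^3) = 7.13161
dP/L = 1750.05 + 7.13161 = 1757.18 Pa/m
dP = 1757.18 * 4.6 / 1000 = 8.083 kPa

8.083 kPa


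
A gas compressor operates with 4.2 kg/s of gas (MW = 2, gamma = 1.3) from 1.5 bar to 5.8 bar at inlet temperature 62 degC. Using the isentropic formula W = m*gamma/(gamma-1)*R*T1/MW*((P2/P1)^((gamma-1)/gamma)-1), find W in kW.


Isentropic work: W = m*(gamma/(gamma-1))*(R*T1/MW)*((P2/P1)^((gamma-1)/gamma) - 1)
T1 = 62 + 273.15 = 335.15 K
Pressure ratio = 5.8 / 1.5 = 3.86667
Exponent = (1.3 - 1)/1.3 = 0.230769
(P2/P1)^exp - 1 = 3.86667^0.230769 - 1 = 0.366278
W = 4.2 * 1.3 / 0.3 * 8.314 * 335.15 / 2 * 0.366278 = 9288

9288 kW


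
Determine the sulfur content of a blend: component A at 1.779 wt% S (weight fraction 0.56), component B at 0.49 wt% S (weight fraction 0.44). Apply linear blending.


Linear sulfur blending: S_blend = x1*S1 + x2*S2
Contribution 1: 0.56 * 1.779 = 0.99624 wt%
Contribution 2: 0.44 * 0.49 = 0.2156 wt%
S_blend = 0.99624 + 0.2156 = 1.21184

1.21184 wt%


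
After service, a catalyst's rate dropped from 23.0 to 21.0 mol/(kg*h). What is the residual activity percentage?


Activity (%) = (rate_used / rate_fresh) * 100
rate_used = 21.0, rate_fresh = 23.0
= (21.0 / 23.0) * 100
= 0.9130 * 100 = 91.30

91.30 %


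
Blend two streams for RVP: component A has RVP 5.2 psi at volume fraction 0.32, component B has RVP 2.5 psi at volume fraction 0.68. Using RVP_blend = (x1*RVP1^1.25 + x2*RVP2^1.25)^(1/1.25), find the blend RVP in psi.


Chevron index: RVP_blend = (sum xi*RVPi^1.25)^(1/1.25)
RVP^1.25 terms: 0.32 * 5.2^1.25 + 0.68 * 2.5^1.25 = 4.65042
RVP_blend = 4.65042^(1/1.25) = 3.420

3.420 psi


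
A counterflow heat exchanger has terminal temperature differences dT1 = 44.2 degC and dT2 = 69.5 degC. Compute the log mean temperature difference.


LMTD = (dT1 - dT2) / ln(dT1/dT2)
= (44.2 - 69.5) / ln(44.2 / 69.5) = -25.3 / -0.452602 = 55.90

55.90 degC


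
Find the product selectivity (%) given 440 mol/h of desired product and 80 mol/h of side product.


Selectivity = desired / (desired + undesired) * 100
Total products = 440 + 80 = 520 mol/h
S = 440 / 520 * 100
= 0.8462 * 100
= 84.62 %

84.62 %


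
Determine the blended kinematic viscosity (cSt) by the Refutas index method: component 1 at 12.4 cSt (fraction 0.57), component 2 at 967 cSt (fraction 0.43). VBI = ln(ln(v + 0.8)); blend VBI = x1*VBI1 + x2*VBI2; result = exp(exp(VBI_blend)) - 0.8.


Refutas method: VBN_i = 14.534*ln(ln(visc_i + 0.8)) + 10.975, blended linearly by mass fraction; since VBN is linear in VBI_i = ln(ln(visc_i + 0.8)) and the fractions sum to 1, blend VBI directly: visc = exp(exp(VBI_blend)) - 0.8
VBI_1 = ln(ln(12.4 + 0.8)) = 0.947873
VBI_2 = ln(ln(967 + 0.8)) = 1.9279
VBI_blend = 0.57 * 0.947873 + 0.43 * 1.9279 = 1.36928
visc_blend = exp(exp(1.36928)) - 0.8 = 50.24

50.24 cSt


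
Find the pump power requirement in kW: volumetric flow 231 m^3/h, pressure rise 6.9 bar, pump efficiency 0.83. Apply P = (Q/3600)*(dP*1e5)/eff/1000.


Q = 231 / 3600 = 0.0641667 m^3/s
P = 0.0641667 * (6.9 * 1e5) / 0.83 / 1000 = 53.34

53.34 kW


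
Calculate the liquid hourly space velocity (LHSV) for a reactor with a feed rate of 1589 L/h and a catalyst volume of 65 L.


LHSV = volumetric feed rate / catalyst volume
= 1589 L/h / 65 L
= 24.45 h^-1

24.45 h^-1


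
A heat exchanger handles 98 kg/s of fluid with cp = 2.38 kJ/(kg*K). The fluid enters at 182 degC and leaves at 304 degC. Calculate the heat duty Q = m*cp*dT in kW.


Q = m_dot * cp * delta_T
delta_T = 304 - 182 = 122 K
Q = 98 * 2.38 * 122
= 233.24 * 122
= 28455.28 kW

28455.28 kW


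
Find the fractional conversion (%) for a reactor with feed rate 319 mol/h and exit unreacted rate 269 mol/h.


X = (F_in - F_out) / F_in * 100
Moles reacted = 319 - 269 = 50
X = 50 / 319 * 100
= 0.1567 * 100
= 15.67 %

15.67 %


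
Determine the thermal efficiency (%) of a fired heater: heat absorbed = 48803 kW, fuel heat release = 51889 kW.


Furnace efficiency = Q_absorbed / Q_fuel * 100
= 48803 / 51889 * 100 = 94.05

94.05 %


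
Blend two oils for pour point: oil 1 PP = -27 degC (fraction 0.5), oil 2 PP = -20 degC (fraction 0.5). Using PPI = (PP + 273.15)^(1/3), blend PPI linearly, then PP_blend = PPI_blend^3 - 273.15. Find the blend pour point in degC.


PPI_1 = (-27 + 273.15)^(1/3) = 6.2671
PPI_2 = (-20 + 273.15)^(1/3) = 6.325953
PPI_blend = 0.5 * 6.2671 + 0.5 * 6.325953 = 6.296527
PP_blend = 6.296527^3 - 273.15 = 249.6337 - 273.15 = -23.52

-23.52 degC


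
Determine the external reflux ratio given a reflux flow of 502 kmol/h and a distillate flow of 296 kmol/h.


Reflux ratio definition: R = L / D (liquid returned / distillate withdrawn)
L = 502 kmol/h, D = 296 kmol/h
R = 502 / 296 = 1.696

1.696


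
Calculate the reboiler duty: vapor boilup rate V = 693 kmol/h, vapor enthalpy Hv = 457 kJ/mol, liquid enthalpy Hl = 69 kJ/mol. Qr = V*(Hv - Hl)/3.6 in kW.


Qr = 693 * (457 - 69) / 3.6 = 693 * 388 / 3.6 = 74690

74690 kW


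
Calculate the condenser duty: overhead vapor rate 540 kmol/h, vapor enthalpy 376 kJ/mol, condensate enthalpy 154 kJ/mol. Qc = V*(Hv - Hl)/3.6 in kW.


Qc = 540 * (376 - 154) / 3.6 = 540 * 222 / 3.6 = 33300

33300 kW


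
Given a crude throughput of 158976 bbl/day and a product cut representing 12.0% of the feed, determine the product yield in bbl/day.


Crude throughput = 158976 bbl/day
Fraction yield = 12.0%
yield = throughput * fraction / 100
yield = 158976 * 12.0 / 100 = 19077.12

19077.12 bbl/day


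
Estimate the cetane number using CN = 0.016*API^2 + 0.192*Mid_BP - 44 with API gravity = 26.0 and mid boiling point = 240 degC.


CN = 0.016 * 26.0^2 + 0.192 * 240 - 44
CN = 10.816 + 46.08 - 44 = 12.896

12.896


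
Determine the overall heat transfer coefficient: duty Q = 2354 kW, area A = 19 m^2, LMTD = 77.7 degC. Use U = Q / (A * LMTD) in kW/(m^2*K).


From Q = U*A*LMTD, U = Q / (A * LMTD)
U = 2354 / (19 * 77.7) = 2354 / 1476.3 = 1.595

1.595 kW/(m^2*K)


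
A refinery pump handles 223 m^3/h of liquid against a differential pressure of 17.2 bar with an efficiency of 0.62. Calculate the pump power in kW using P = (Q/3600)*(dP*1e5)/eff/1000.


Q = 223 / 3600 = 0.0619444 m^3/s
P = 0.0619444 * (17.2 * 1e5) / 0.62 / 1000 = 171.8

171.8 kW


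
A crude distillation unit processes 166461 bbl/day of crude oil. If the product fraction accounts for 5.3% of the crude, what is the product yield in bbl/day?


Crude throughput = 166461 bbl/day
Fraction yield = 5.3%
yield = throughput * fraction / 100
yield = 166461 * 5.3 / 100 = 8822.433

8822.433 bbl/day


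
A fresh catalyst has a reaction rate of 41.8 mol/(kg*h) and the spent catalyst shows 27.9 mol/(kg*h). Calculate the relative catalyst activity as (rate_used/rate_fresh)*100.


Activity (%) = (rate_used / rate_fresh) * 100
rate_used = 27.9, rate_fresh = 41.8
= (27.9 / 41.8) * 100
= 0.6675 * 100 = 66.75

66.75 %


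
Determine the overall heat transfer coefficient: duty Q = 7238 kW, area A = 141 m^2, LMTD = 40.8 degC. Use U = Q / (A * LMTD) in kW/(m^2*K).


From Q = U*A*LMTD, U = Q / (A * LMTD)
U = 7238 / (141 * 40.8) = 7238 / 5752.8 = 1.258

1.258 kW/(m^2*K)


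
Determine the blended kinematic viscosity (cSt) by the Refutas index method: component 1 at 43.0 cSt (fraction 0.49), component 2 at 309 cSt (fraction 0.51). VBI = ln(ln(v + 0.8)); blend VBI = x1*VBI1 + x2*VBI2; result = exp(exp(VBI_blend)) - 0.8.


Refutas method: VBN_i = 14.534*ln(ln(visc_i + 0.8)) + 10.975, blended linearly by mass fraction; since VBN is linear in VBI_i = ln(ln(visc_i + 0.8)) and the fractions sum to 1, blend VBI directly: visc = exp(exp(VBI_blend)) - 0.8
VBI_1 = ln(ln(43.0 + 0.8)) = 1.32963
VBI_2 = ln(ln(309 + 0.8)) = 1.74675
VBI_blend = 0.49 * 1.32963 + 0.51 * 1.74675 = 1.54236
visc_blend = exp(exp(1.54236)) - 0.8 = 106.5

106.5 cSt


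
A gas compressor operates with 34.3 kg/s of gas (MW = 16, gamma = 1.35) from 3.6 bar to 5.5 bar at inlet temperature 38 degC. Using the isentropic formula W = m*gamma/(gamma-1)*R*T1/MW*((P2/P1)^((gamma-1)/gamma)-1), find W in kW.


Isentropic work: W = m*(gamma/(gamma-1))*(R*T1/MW)*((P2/P1)^((gamma-1)/gamma) - 1)
T1 = 38 + 273.15 = 311.15 K
Pressure ratio = 5.5 / 3.6 = 1.52778
Exponent = (1.35 - 1)/1.35 = 0.259259
(P2/P1)^exp - 1 = 1.52778^0.259259 - 1 = 0.116142
W = 34.3 * 1.35 / 0.35 * 8.314 * 311.15 / 16 * 0.116142 = 2484

2484 kW


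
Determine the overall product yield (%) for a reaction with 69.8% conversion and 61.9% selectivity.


Overall yield = conversion (%) * selectivity (%) / 100
Conversion = 69.8%, Selectivity = 61.9%
Y = 69.8 * 61.9 / 100
= 43.2062 %

43.2062 %


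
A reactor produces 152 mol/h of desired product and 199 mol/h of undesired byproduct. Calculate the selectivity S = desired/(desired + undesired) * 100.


Selectivity = desired / (desired + undesired) * 100
Total products = 152 + 199 = 351 mol/h
S = 152 / 351 * 100
= 0.4330 * 100
= 43.30 %

43.30 %


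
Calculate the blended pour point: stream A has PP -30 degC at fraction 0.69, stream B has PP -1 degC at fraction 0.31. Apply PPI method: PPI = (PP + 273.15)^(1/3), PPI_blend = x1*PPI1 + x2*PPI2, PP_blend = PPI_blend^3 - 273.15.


PPI_1 = (-30 + 273.15)^(1/3) = 6.241535
PPI_2 = (-1 + 273.15)^(1/3) = 6.480414
PPI_blend = 0.69 * 6.241535 + 0.31 * 6.480414 = 6.315587
PP_blend = 6.315587^3 - 273.15 = 251.9075 - 273.15 = -21.24

-21.24 degC


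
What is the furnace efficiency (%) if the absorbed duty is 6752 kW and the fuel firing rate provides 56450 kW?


Furnace efficiency = Q_absorbed / Q_fuel * 100
= 6752 / 56450 * 100 = 11.96

11.96 %


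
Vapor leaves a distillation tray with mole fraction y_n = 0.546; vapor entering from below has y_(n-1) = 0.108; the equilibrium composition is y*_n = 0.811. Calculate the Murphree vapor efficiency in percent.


Murphree vapor efficiency: EMV = (y_n - y_(n-1)) / (y*_n - y_(n-1)) * 100
EMV = (0.546 - 0.108) / (0.811 - 0.108) * 100 = 0.438 / 0.703 * 100 = 62.30

62.30 %


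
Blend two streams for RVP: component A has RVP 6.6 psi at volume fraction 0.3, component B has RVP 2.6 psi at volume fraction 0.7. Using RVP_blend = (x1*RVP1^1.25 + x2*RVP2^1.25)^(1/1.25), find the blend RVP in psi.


Chevron index: RVP_blend = (sum xi*RVPi^1.25)^(1/1.25)
RVP^1.25 terms: 0.3 * 6.6^1.25 + 0.7 * 2.6^1.25 = 5.48467
RVP_blend = 5.48467^(1/1.25) = 3.902

3.902 psi


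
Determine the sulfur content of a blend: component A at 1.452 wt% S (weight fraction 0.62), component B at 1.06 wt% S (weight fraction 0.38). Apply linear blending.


Linear sulfur blending: S_blend = x1*S1 + x2*S2
Contribution 1: 0.62 * 1.452 = 0.90024 wt%
Contribution 2: 0.38 * 1.06 = 0.4028 wt%
S_blend = 0.90024 + 0.4028 = 1.30304

1.30304 wt%


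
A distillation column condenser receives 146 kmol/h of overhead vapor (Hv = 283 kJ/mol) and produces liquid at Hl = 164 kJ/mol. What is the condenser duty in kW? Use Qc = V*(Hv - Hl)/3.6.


Qc = 146 * (283 - 164) / 3.6 = 146 * 119 / 3.6 = 4826

4826 kW


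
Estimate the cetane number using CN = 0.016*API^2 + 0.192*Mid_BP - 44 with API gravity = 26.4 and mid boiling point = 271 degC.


CN = 0.016 * 26.4^2 + 0.192 * 271 - 44
CN = 11.15136 + 52.032 - 44 = 19.18336

19.18336


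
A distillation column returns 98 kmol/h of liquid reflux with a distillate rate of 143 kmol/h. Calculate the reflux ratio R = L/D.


Reflux ratio definition: R = L / D (liquid returned / distillate withdrawn)
L = 98 kmol/h, D = 143 kmol/h
R = 98 / 143 = 0.6853

0.6853


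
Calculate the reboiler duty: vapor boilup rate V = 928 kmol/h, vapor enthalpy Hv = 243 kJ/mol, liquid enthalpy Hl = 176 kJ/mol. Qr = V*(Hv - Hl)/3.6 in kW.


Qr = 928 * (243 - 176) / 3.6 = 928 * 67 / 3.6 = 17270

17270 kW


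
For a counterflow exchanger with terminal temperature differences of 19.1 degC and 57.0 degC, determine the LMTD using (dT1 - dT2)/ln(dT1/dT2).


LMTD = (dT1 - dT2) / ln(dT1/dT2)
= (19.1 - 57.0) / ln(19.1 / 57.0) = -37.9 / -1.09336 = 34.66

34.66 degC


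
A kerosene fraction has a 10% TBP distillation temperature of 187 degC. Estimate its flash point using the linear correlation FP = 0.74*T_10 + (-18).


FP = 0.74 * 187 + (-18) = 120.38

120.38 degC


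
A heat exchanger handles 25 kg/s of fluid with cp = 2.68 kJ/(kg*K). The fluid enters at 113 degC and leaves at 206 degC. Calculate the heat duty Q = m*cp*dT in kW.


Q = m_dot * cp * delta_T
delta_T = 206 - 113 = 93 K
Q = 25 * 2.68 * 93
= 67 * 93
= 6231 kW

6231 kW


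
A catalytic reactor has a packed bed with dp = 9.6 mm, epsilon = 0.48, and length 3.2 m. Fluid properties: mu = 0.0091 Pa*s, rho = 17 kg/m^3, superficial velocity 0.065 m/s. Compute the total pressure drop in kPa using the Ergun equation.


dp = 9.6 mm = 0.0096 m
Viscous term = 150*0.0091*0.065*(1-0.48)^2 / (0.0096^2*0.48^3) = 2353.89
Inertial term = 1.75*17*0.065^2*(1-0.48) / (0.0096*0.48^3) = 61.5633
dP/L = 2353.89 + 61.5633 = 2415.45 Pa/m
dP = 2415.45 * 3.2 / 1000 = 7.729 kPa

7.729 kPa


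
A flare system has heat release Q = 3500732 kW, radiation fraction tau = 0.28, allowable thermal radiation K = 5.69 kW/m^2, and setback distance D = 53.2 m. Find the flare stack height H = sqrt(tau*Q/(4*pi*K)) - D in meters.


tau*Q/(4*pi*K) = 0.28 * 3500732 / (4 * pi * 5.69) = 13708.7
sqrt(13708.7) = 117.084
H = 117.084 - 53.2 = 63.88

63.88 m


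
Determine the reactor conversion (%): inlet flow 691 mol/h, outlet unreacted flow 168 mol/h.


X = (F_in - F_out) / F_in * 100
Moles reacted = 691 - 168 = 523
X = 523 / 691 * 100
= 0.7569 * 100
= 75.69 %

75.69 %


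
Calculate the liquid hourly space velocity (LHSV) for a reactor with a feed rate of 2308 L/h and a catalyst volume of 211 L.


LHSV = volumetric feed rate / catalyst volume
= 2308 L/h / 211 L
= 10.94 h^-1

10.94 h^-1


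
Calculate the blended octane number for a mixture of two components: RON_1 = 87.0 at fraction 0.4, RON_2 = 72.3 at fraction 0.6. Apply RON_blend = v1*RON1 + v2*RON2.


Linear blending: RON_blend = sum(vi * RONi)
Contribution 1: 0.4 * 87.0 = 34.8
Contribution 2: 0.6 * 72.3 = 43.38
RON_blend = 34.8 + 43.38 = 78.18

78.18


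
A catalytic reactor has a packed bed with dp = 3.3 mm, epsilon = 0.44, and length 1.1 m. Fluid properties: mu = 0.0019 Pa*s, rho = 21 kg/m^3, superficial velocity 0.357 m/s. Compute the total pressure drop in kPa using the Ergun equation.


dp = 3.3 mm = 0.0033 m
Viscous term = 150*0.0019*0.357*(1-0.44)^2 / (0.0033^2*0.44^3) = 34395.6
Inertial term = 1.75*21*0.357^2*(1-0.44) / (0.0033*0.44^3) = 9330.61
dP/L = 34395.6 + 9330.61 = 43726.2 Pa/m
dP = 43726.2 * 1.1 / 1000 = 48.10 kPa

48.10 kPa


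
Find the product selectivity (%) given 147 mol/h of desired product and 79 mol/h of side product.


Selectivity = desired / (desired + undesired) * 100
Total products = 147 + 79 = 226 mol/h
S = 147 / 226 * 100
= 0.6504 * 100
= 65.04 %

65.04 %


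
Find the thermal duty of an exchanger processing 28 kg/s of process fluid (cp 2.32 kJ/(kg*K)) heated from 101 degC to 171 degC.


Q = m_dot * cp * delta_T
delta_T = 171 - 101 = 70 K
Q = 28 * 2.32 * 70
= 64.96 * 70
= 4547.2 kW

4547.2 kW


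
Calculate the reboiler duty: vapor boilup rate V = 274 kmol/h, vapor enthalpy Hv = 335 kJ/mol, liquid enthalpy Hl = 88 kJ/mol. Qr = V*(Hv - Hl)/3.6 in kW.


Qr = 274 * (335 - 88) / 3.6 = 274 * 247 / 3.6 = 18800

18800 kW


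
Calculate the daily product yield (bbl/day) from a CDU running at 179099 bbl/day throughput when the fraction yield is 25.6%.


Crude throughput = 179099 bbl/day
Fraction yield = 25.6%
yield = throughput * fraction / 100
yield = 179099 * 25.6 / 100 = 45849.344

45849.344 bbl/day


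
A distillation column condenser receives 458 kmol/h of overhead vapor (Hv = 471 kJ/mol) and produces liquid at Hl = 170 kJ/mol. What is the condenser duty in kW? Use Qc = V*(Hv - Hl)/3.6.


Qc = 458 * (471 - 170) / 3.6 = 458 * 301 / 3.6 = 38290

38290 kW


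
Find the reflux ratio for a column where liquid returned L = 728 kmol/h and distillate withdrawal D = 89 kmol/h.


Reflux ratio definition: R = L / D (liquid returned / distillate withdrawn)
L = 728 kmol/h, D = 89 kmol/h
R = 728 / 89 = 8.180

8.180


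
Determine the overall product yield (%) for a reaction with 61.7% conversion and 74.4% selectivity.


Overall yield = conversion (%) * selectivity (%) / 100
Conversion = 61.7%, Selectivity = 74.4%
Y = 61.7 * 74.4 / 100
= 45.9048 %

45.9048 %


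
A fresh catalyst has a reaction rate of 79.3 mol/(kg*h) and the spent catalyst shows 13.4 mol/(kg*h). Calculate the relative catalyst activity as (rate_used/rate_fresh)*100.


Activity (%) = (rate_used / rate_fresh) * 100
rate_used = 13.4, rate_fresh = 79.3
= (13.4 / 79.3) * 100
= 0.1690 * 100 = 16.90

16.90 %


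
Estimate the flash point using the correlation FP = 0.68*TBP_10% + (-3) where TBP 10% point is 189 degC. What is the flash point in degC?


FP = 0.68 * 189 + (-3) = 125.52

125.52 degC


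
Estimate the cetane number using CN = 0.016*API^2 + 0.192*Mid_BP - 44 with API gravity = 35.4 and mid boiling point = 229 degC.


CN = 0.016 * 35.4^2 + 0.192 * 229 - 44
CN = 20.05056 + 43.968 - 44 = 20.01856

20.01856


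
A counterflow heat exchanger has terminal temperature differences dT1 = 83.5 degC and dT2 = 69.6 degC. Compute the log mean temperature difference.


LMTD = (dT1 - dT2) / ln(dT1/dT2)
= (83.5 - 69.6) / ln(83.5 / 69.6) = 13.9 / 0.182082 = 76.34

76.34 degC


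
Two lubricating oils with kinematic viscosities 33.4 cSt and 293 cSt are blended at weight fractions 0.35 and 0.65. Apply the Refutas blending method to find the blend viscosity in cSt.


Refutas method: VBN_i = 14.534*ln(ln(visc_i + 0.8)) + 10.975, blended linearly by mass fraction; since VBN is linear in VBI_i = ln(ln(visc_i + 0.8)) and the fractions sum to 1, blend VBI directly: visc = exp(exp(VBI_blend)) - 0.8
VBI_1 = ln(ln(33.4 + 0.8)) = 1.26193
VBI_2 = ln(ln(293 + 0.8)) = 1.73746
VBI_blend = 0.35 * 1.26193 + 0.65 * 1.73746 = 1.57102
visc_blend = exp(exp(1.57102)) - 0.8 = 122.1

122.1 cSt


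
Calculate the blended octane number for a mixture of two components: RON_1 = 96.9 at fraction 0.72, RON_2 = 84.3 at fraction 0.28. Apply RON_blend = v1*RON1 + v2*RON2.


Linear blending: RON_blend = sum(vi * RONi)
Contribution 1: 0.72 * 96.9 = 69.768
Contribution 2: 0.28 * 84.3 = 23.604
RON_blend = 69.768 + 23.604 = 93.372

93.372


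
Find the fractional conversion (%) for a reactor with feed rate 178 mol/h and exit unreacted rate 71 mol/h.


X = (F_in - F_out) / F_in * 100
Moles reacted = 178 - 71 = 107
X = 107 / 178 * 100
= 0.6011 * 100
= 60.11 %

60.11 %


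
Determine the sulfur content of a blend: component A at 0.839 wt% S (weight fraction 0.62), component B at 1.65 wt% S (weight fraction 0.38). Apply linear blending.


Linear sulfur blending: S_blend = x1*S1 + x2*S2
Contribution 1: 0.62 * 0.839 = 0.52018 wt%
Contribution 2: 0.38 * 1.65 = 0.627 wt%
S_blend = 0.52018 + 0.627 = 1.14718

1.14718 wt%


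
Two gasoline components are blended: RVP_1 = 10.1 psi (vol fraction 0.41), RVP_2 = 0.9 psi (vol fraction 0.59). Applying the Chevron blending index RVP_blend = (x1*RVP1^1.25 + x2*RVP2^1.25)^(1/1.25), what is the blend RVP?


Chevron index: RVP_blend = (sum xi*RVPi^1.25)^(1/1.25)
RVP^1.25 terms: 0.41 * 10.1^1.25 + 0.59 * 0.9^1.25 = 7.89939
RVP_blend = 7.89939^(1/1.25) = 5.225

5.225 psi


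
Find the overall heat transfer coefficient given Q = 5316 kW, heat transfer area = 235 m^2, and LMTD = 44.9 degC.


From Q = U*A*LMTD, U = Q / (A * LMTD)
U = 5316 / (235 * 44.9) = 5316 / 10551.5 = 0.5038

0.5038 kW/(m^2*K)


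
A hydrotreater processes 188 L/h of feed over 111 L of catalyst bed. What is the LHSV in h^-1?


LHSV = volumetric feed rate / catalyst volume
= 188 L/h / 111 L
= 1.694 h^-1

1.694 h^-1


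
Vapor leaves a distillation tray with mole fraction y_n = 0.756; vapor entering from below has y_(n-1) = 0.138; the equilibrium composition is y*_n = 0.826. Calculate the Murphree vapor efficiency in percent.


Murphree vapor efficiency: EMV = (y_n - y_(n-1)) / (y*_n - y_(n-1)) * 100
EMV = (0.756 - 0.138) / (0.826 - 0.138) * 100 = 0.618 / 0.688 * 100 = 89.83

89.83 %


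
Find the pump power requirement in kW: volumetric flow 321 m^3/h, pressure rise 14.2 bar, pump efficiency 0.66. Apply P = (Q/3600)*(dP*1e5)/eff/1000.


Q = 321 / 3600 = 0.0891667 m^3/s
P = 0.0891667 * (14.2 * 1e5) / 0.66 / 1000 = 191.8

191.8 kW


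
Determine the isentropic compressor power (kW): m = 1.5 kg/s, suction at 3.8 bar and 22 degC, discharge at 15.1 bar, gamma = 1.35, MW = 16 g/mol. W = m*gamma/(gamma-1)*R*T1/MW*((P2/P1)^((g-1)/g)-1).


Isentropic work: W = m*(gamma/(gamma-1))*(R*T1/MW)*((P2/P1)^((gamma-1)/gamma) - 1)
T1 = 22 + 273.15 = 295.15 K
Pressure ratio = 15.1 / 3.8 = 3.97368
Exponent = (1.35 - 1)/1.35 = 0.259259
(P2/P1)^exp - 1 = 3.97368^0.259259 - 1 = 0.430033
W = 1.5 * 1.35 / 0.35 * 8.314 * 295.15 / 16 * 0.430033 = 381.6

381.6 kW


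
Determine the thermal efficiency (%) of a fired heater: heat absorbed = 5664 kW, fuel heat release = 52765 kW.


Furnace efficiency = Q_absorbed / Q_fuel * 100
= 5664 / 52765 * 100 = 10.73

10.73 %


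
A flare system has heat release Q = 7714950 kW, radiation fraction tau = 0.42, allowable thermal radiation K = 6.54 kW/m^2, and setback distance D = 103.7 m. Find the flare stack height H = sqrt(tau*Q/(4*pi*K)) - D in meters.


tau*Q/(4*pi*K) = 0.42 * 7714950 / (4 * pi * 6.54) = 39427.1
sqrt(39427.1) = 198.563
H = 198.563 - 103.7 = 94.86

94.86 m


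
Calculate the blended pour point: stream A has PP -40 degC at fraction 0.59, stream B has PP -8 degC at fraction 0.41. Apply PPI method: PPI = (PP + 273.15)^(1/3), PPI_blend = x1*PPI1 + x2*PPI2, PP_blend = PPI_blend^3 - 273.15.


PPI_1 = (-40 + 273.15)^(1/3) = 6.15477
PPI_2 = (-8 + 273.15)^(1/3) = 6.42437
PPI_blend = 0.59 * 6.15477 + 0.41 * 6.42437 = 6.265306
PP_blend = 6.265306^3 - 273.15 = 245.9387 - 273.15 = -27.21

-27.21 degC


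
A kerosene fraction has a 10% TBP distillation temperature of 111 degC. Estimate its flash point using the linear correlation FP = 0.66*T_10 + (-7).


FP = 0.66 * 111 + (-7) = 66.26

66.26 degC


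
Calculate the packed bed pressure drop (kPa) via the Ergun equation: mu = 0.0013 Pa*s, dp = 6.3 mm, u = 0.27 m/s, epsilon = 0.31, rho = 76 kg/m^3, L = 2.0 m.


dp = 6.3 mm = 0.0063 m
Viscous term = 150*0.0013*0.27*(1-0.31)^2 / (0.0063^2*0.31^3) = 21199.7
Inertial term = 1.75*76*0.27^2*(1-0.31) / (0.0063*0.31^3) = 35645.3
dP/L = 21199.7 + 35645.3 = 56845 Pa/m
dP = 56845 * 2.0 / 1000 = 113.7 kPa

113.7 kPa


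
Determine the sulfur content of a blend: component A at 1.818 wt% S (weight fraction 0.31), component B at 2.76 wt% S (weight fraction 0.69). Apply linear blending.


Linear sulfur blending: S_blend = x1*S1 + x2*S2
Contribution 1: 0.31 * 1.818 = 0.56358 wt%
Contribution 2: 0.69 * 2.76 = 1.9044 wt%
S_blend = 0.56358 + 1.9044 = 2.46798

2.46798 wt%


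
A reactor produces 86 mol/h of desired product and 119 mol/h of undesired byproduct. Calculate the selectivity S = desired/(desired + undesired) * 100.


Selectivity = desired / (desired + undesired) * 100
Total products = 86 + 119 = 205 mol/h
S = 86 / 205 * 100
= 0.4195 * 100
= 41.95 %

41.95 %


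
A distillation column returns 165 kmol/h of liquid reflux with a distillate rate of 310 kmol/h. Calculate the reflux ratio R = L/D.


Reflux ratio definition: R = L / D (liquid returned / distillate withdrawn)
L = 165 kmol/h, D = 310 kmol/h
R = 165 / 310 = 0.5323

0.5323


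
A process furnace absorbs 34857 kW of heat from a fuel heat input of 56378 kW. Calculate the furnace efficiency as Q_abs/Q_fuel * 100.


Furnace efficiency = Q_absorbed / Q_fuel * 100
= 34857 / 56378 * 100 = 61.83

61.83 %


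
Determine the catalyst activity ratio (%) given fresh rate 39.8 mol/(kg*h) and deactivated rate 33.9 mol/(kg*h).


Activity (%) = (rate_used / rate_fresh) * 100
rate_used = 33.9, rate_fresh = 39.8
= (33.9 / 39.8) * 100
= 0.8518 * 100 = 85.18

85.18 %


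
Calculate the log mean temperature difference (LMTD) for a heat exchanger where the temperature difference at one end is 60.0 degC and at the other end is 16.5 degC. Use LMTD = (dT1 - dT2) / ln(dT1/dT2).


LMTD = (dT1 - dT2) / ln(dT1/dT2)
= (60.0 - 16.5) / ln(60.0 / 16.5) = 43.5 / 1.29098 = 33.70

33.70 degC


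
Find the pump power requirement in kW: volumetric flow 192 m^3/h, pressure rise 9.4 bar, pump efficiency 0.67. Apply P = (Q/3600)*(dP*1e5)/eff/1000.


Q = 192 / 3600 = 0.0533333 m^3/s
P = 0.0533333 * (9.4 * 1e5) / 0.67 / 1000 = 74.83

74.83 kW


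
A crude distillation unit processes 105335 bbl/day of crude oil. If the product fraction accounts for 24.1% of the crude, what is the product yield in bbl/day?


Crude throughput = 105335 bbl/day
Fraction yield = 24.1%
yield = throughput * fraction / 100
yield = 105335 * 24.1 / 100 = 25385.735

25385.735 bbl/day


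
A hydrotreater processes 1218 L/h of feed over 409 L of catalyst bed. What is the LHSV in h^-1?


LHSV = volumetric feed rate / catalyst volume
= 1218 L/h / 409 L
= 2.978 h^-1

2.978 h^-1


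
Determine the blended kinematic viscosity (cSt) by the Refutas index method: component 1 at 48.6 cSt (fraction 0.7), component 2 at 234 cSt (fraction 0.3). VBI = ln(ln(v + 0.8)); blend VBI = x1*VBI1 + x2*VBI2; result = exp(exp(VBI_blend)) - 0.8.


Refutas method: VBN_i = 14.534*ln(ln(visc_i + 0.8)) + 10.975, blended linearly by mass fraction; since VBN is linear in VBI_i = ln(ln(visc_i + 0.8)) and the fractions sum to 1, blend VBI directly: visc = exp(exp(VBI_blend)) - 0.8
VBI_1 = ln(ln(48.6 + 0.8)) = 1.36096
VBI_2 = ln(ln(234 + 0.8)) = 1.69722
VBI_blend = 0.7 * 1.36096 + 0.3 * 1.69722 = 1.46184
visc_blend = exp(exp(1.46184)) - 0.8 = 73.93

73.93 cSt


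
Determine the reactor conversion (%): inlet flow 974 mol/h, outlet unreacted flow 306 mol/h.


X = (F_in - F_out) / F_in * 100
Moles reacted = 974 - 306 = 668
X = 668 / 974 * 100
= 0.6858 * 100
= 68.58 %

68.58 %


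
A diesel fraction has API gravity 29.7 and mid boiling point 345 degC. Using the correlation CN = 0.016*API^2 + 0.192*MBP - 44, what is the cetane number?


CN = 0.016 * 29.7^2 + 0.192 * 345 - 44
CN = 14.11344 + 66.24 - 44 = 36.35344

36.35344


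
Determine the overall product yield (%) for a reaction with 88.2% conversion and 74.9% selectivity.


Overall yield = conversion (%) * selectivity (%) / 100
Conversion = 88.2%, Selectivity = 74.9%
Y = 88.2 * 74.9 / 100
= 66.0618 %

66.0618 %


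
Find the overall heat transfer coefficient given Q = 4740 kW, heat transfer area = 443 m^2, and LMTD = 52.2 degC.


From Q = U*A*LMTD, U = Q / (A * LMTD)
U = 4740 / (443 * 52.2) = 4740 / 23124.6 = 0.2050

0.2050 kW/(m^2*K)


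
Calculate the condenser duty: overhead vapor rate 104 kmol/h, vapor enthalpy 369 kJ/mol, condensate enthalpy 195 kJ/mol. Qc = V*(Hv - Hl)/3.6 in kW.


Qc = 104 * (369 - 195) / 3.6 = 104 * 174 / 3.6 = 5027

5027 kW


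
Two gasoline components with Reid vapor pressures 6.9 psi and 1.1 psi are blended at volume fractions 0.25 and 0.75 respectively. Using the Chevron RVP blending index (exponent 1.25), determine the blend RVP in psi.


Chevron index: RVP_blend = (sum xi*RVPi^1.25)^(1/1.25)
RVP^1.25 terms: 0.25 * 6.9^1.25 + 0.75 * 1.1^1.25 = 3.64066
RVP_blend = 3.64066^(1/1.25) = 2.812

2.812 psi


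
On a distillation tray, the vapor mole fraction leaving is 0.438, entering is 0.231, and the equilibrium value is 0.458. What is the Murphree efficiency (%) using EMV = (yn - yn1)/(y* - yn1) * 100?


Murphree vapor efficiency: EMV = (y_n - y_(n-1)) / (y*_n - y_(n-1)) * 100
EMV = (0.438 - 0.231) / (0.458 - 0.231) * 100 = 0.207 / 0.227 * 100 = 91.19

91.19 %


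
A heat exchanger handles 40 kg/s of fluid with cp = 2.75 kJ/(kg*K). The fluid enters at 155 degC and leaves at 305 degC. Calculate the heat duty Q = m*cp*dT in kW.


Q = m_dot * cp * delta_T
delta_T = 305 - 155 = 150 K
Q = 40 * 2.75 * 150
= 110 * 150
= 16500 kW

16500 kW


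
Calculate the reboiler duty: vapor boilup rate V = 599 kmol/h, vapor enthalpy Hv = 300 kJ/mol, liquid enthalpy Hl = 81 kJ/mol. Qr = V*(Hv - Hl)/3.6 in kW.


Qr = 599 * (300 - 81) / 3.6 = 599 * 219 / 3.6 = 36440

36440 kW


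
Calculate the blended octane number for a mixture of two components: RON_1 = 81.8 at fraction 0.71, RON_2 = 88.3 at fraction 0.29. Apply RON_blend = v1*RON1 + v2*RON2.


Linear blending: RON_blend = sum(vi * RONi)
Contribution 1: 0.71 * 81.8 = 58.078
Contribution 2: 0.29 * 88.3 = 25.607
RON_blend = 58.078 + 25.607 = 83.685

83.685


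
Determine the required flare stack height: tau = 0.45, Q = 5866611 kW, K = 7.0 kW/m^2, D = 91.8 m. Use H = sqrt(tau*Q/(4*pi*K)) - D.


tau*Q/(4*pi*K) = 0.45 * 5866611 / (4 * pi * 7.0) = 30011.8
sqrt(30011.8) = 173.239
H = 173.239 - 91.8 = 81.44

81.44 m


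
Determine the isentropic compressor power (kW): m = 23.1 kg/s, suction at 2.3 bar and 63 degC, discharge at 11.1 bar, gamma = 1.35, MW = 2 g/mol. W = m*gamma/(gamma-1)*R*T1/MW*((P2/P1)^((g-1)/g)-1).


Isentropic work: W = m*(gamma/(gamma-1))*(R*T1/MW)*((P2/P1)^((gamma-1)/gamma) - 1)
T1 = 63 + 273.15 = 336.15 K
Pressure ratio = 11.1 / 2.3 = 4.82609
Exponent = (1.35 - 1)/1.35 = 0.259259
(P2/P1)^exp - 1 = 4.82609^0.259259 - 1 = 0.503932
W = 23.1 * 1.35 / 0.35 * 8.314 * 336.15 / 2 * 0.503932 = 62740

62740 kW


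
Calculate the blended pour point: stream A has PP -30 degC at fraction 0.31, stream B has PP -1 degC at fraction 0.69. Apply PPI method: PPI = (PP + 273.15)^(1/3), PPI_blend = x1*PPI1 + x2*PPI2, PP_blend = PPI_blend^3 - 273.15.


PPI_1 = (-30 + 273.15)^(1/3) = 6.241535
PPI_2 = (-1 + 273.15)^(1/3) = 6.480414
PPI_blend = 0.31 * 6.241535 + 0.69 * 6.480414 = 6.406362
PP_blend = 6.406362^3 - 273.15 = 262.9265 - 273.15 = -10.22

-10.22 degC


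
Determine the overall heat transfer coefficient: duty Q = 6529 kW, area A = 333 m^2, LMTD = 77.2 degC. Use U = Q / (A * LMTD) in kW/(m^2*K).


From Q = U*A*LMTD, U = Q / (A * LMTD)
U = 6529 / (333 * 77.2) = 6529 / 25707.6 = 0.2540

0.2540 kW/(m^2*K)
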